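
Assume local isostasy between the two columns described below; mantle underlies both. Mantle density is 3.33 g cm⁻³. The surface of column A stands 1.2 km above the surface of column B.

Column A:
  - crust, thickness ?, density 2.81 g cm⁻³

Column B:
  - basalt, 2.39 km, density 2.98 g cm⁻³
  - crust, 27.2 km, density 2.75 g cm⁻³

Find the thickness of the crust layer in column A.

Take the compensation level at the base of the deeper column (depth z_c below the surface of column A) and equate Σ ρ_i t_i down to z_c; mantle fills any gap and the z_c terms cancel.
Column A: x×2.81 + (z_c − 0 − x)×3.33
Column B: 1.2×0 + 2.39×2.98 + 27.2×2.75 + (z_c − 1.2 − 29.59)×3.33
The z_c×3.33 term appears on both sides and cancels. Collect the known terms of each column as K = Σ(ρt)_known − 3.33 × (depth of known layers): K_A = 0 − 3.33×0 = 0; K_B = 81.9222 − 3.33×(1.2 + 29.59) = −20.6085.
Balance: K_A − x×(3.33 − 2.81) = K_B, so x = (K_A − K_B)/(3.33 − 2.81) = 20.6085/0.52 = 39.6 km.

39.6 km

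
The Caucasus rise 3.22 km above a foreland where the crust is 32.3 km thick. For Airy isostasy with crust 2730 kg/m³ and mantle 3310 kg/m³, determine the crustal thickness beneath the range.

50.7 km

Root depth r = h ρ_c / (ρ_m − ρ_c) = 3.22 km × 2730 / 580 = 15.16 km.
Total thickness = T + h + r = 32.3 km + 3.22 km + 15.16 km = 50.7 km.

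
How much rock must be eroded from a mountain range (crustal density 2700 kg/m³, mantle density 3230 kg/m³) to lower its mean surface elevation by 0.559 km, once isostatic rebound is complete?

Net drop Δ = e − u = e − e ρ_c/ρ_m = e (ρ_m − ρ_c)/ρ_m.
e = Δ ρ_m/(ρ_m − ρ_c) = 0.559 km × 3230/530 = 3.41 km.

3.41 km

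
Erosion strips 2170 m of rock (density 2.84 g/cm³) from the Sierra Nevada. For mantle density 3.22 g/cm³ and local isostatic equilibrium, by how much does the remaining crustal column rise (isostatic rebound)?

1910 m

Unloading: uplift u = e ρ_c/ρ_m = 2170 m × 2.84/3.22 = 1910 m.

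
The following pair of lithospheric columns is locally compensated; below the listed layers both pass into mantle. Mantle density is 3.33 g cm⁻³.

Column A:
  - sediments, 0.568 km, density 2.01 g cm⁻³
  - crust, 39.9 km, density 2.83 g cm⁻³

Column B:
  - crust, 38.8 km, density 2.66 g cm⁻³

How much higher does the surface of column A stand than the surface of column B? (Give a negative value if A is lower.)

−1.59 km

For any compensation level in the mantle, the mantle terms cancel and isostasy reduces to e = (Σt_A − Σt_B) − (Σ(ρt)_A − Σ(ρt)_B) / ρ_m.
Σt_A = 40.468 km; Σt_B = 38.8 km; Σ(ρt)_A = 114.05868; Σ(ρt)_B = 103.208 (in km·g cm⁻³).
e = (40.468 − 38.8) − (114.05868 − 103.208) / 3.33 = −1.59 km.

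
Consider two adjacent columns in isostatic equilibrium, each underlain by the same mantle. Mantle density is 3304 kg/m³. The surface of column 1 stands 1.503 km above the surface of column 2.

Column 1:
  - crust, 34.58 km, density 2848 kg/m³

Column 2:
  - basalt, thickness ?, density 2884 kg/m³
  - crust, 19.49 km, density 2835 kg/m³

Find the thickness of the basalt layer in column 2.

Take the compensation level at the base of the deeper column (depth z_c below the surface of column 1) and equate Σ ρ_i t_i down to z_c; mantle fills any gap and the z_c terms cancel.
Column 1: 34.58×2848 + (z_c − 34.58)×3304
Column 2: 1.503×0 + x×2884 + 19.49×2835 + (z_c − 1.503 − 19.49 − x)×3304
The z_c×3304 term appears on both sides and cancels. Collect the known terms of each column as K = Σ(ρt)_known − 3304 × (depth of known layers): K_1 = 98483.84 − 3304×34.58 = −15768.48; K_2 = 55254.15 − 3304×(1.503 + 19.49) = −14106.722.
Balance: K_1 = K_2 − x×(3304 − 2884), so x = (K_2 − K_1)/(3304 − 2884) = 1661.76/420 = 3.96 km.

3.96 km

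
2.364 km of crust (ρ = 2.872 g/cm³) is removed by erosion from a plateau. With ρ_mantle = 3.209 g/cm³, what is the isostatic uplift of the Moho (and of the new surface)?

2.12 km

Unloading: uplift u = e ρ_c/ρ_m = 2.364 km × 2.872/3.209 = 2.12 km.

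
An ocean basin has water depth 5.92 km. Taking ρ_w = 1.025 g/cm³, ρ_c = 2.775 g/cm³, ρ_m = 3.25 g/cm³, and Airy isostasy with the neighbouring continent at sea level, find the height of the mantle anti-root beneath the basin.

21.8 km

In Airy isostatic equilibrium: replacing crust with seawater at the top is compensated by replacing crust with mantle at the base: d (ρ_c − ρ_w) = a (ρ_m − ρ_c).
a = d (ρ_c − ρ_w)/(ρ_m − ρ_c) = 5.92 km × 1.75/0.475 = 21.8 km.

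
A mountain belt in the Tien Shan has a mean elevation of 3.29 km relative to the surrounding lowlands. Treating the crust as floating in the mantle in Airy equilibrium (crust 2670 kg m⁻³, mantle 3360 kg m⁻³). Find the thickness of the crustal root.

12.7 km

Balancing pressure at the compensation depth: the weight of the topography is balanced by the buoyancy of the root, ρ_c h = (ρ_m − ρ_c) r.
r = h · ρ_c / (ρ_m − ρ_c) = 3.29 km × 2670 / (3360 − 2670) = 12.7 km.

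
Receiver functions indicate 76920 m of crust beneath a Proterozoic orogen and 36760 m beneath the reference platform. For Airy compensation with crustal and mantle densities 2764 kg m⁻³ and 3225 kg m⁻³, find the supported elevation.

Excess crust Δ = 76920 m − 36760 m = 40160 m, split between elevation h and root r with h + r = Δ.
Airy balance ρ_c h = (ρ_m − ρ_c) r gives r = h ρ_c/(ρ_m − ρ_c), so h (1 + ρ_c/(ρ_m − ρ_c)) = Δ, i.e. h = Δ (ρ_m − ρ_c)/ρ_m.
h = 40160 m × 461/3225 = 5740 m.

5740 m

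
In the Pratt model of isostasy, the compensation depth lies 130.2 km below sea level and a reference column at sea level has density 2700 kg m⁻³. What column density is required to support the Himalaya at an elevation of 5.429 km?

Pratt balance: ρ_ref D = ρ (D + h).
ρ = ρ_ref D/(D + h) = 2700 × 130.2 km/(130.2 km + 5.429 km) = 2590 kg m⁻³.

2590 kg m⁻³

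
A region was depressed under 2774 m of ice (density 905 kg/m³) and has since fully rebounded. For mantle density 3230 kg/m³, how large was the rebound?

777 m

Removing the load lets mantle flow back in; uplift u satisfies ρ_ice t = ρ_m u.
u = t ρ_ice/ρ_m = 2774 m × 905/3230 = 777 m.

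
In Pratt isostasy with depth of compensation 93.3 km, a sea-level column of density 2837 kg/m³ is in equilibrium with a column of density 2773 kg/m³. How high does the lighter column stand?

ρ_ref D = ρ (D + h) → h = D (ρ_ref − ρ)/ρ.
h = 93.3 km × (2837 − 2773)/2773 = 2.15 km.

2.15 km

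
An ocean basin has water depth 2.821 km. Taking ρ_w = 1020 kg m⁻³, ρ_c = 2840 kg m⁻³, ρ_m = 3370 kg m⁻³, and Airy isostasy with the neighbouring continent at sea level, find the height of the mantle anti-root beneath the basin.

Isostatic balance requires: replacing crust with seawater at the top is compensated by replacing crust with mantle at the base: d (ρ_c − ρ_w) = a (ρ_m − ρ_c).
a = d (ρ_c − ρ_w)/(ρ_m − ρ_c) = 2.821 km × 1820/530 = 9.69 km.

9.69 km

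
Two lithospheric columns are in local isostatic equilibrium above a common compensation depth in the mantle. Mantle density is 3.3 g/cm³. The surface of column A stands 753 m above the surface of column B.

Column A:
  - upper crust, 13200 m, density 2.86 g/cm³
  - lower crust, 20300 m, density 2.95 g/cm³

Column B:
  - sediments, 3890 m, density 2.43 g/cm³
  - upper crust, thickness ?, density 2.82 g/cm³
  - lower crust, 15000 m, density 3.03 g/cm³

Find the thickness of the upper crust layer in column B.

Take the compensation level at the base of the deeper column (depth z_c below the surface of column A) and equate Σ ρ_i t_i down to z_c; mantle fills any gap and the z_c terms cancel.
Column A: 13200×2.86 + 20300×2.95 + (z_c − 33500)×3.3
Column B: 753×0 + 3890×2.43 + x×2.82 + 15000×3.03 + (z_c − 753 − 18890 − x)×3.3
The z_c×3.3 term appears on both sides and cancels. Collect the known terms of each column as K = Σ(ρt)_known − 3.3 × (depth of known layers): K_A = 97637 − 3.3×33500 = −12913; K_B = 54902.7 − 3.3×(753 + 18890) = −9919.2.
Balance: K_A = K_B − x×(3.3 − 2.82), so x = (K_B − K_A)/(3.3 − 2.82) = 2993.8/0.48 = 6240 m.

6240 m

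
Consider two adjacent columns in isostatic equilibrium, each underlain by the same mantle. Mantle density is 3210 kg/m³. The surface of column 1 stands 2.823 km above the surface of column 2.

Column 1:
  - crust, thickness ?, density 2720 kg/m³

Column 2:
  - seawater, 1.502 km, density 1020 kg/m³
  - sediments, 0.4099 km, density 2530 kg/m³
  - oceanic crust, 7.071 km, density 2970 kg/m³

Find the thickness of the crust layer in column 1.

Take the compensation level at the base of the deeper column (depth z_c below the surface of column 1) and equate Σ ρ_i t_i down to z_c; mantle fills any gap and the z_c terms cancel.
Column 1: x×2720 + (z_c − 0 − x)×3210
Column 2: 2.823×0 + 1.502×1020 + 0.4099×2530 + 7.071×2970 + (z_c − 2.823 − 8.9829)×3210
The z_c×3210 term appears on both sides and cancels. Collect the known terms of each column as K = Σ(ρt)_known − 3210 × (depth of known layers): K_1 = 0 − 3210×0 = 0; K_2 = 23569.957 − 3210×(2.823 + 8.9829) = −14326.982.
Balance: K_1 − x×(3210 − 2720) = K_2, so x = (K_1 − K_2)/(3210 − 2720) = 14327/490 = 29.2 km.

29.2 km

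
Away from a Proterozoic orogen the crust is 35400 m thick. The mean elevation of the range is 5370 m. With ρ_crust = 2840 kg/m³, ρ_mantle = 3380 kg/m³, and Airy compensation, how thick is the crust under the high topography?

Root depth r = h ρ_c / (ρ_m − ρ_c) = 5370 m × 2840 / 540 = 28240 m.
Total thickness = T + h + r = 35400 m + 5370 m + 28240 m = 69000 m.

69000 m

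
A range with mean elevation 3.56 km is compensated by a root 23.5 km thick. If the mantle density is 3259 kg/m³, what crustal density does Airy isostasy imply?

2830 kg/m³

ρ_c h = (ρ_m − ρ_c) r → ρ_c (h + r) = ρ_m r → ρ_c = ρ_m r / (h + r).
ρ_c = 3259 × 23.5 km / (3.56 km + 23.5 km) = 2830 kg/m³.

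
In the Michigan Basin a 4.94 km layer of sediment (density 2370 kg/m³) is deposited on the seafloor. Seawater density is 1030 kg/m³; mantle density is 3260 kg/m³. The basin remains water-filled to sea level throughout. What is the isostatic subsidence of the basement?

2.97 km

Submarine loading: the sediment displaces seawater, and the subsidence is in turn flooded, so s (ρ_m − ρ_w) = t (ρ_sed − ρ_w).
s = 4.94 km × (2370 − 1030) / (3260 − 1030) = 2.97 km.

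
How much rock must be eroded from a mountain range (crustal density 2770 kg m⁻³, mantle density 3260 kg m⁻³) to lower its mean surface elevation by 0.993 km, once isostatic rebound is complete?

6.61 km

Net drop Δ = e − u = e − e ρ_c/ρ_m = e (ρ_m − ρ_c)/ρ_m.
e = Δ ρ_m/(ρ_m − ρ_c) = 0.993 km × 3260/490 = 6.61 km.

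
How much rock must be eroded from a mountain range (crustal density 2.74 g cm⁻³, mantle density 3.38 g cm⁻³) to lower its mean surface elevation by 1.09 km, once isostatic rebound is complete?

5.76 km

Net drop Δ = e − u = e − e ρ_c/ρ_m = e (ρ_m − ρ_c)/ρ_m.
e = Δ ρ_m/(ρ_m − ρ_c) = 1.09 km × 3.38/0.64 = 5.76 km.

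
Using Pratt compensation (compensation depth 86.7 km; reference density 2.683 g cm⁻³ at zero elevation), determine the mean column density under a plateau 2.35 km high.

2.61 g cm⁻³

Pratt balance: ρ_ref D = ρ (D + h).
ρ = ρ_ref D/(D + h) = 2.683 × 86.7 km/(86.7 km + 2.35 km) = 2.61 g cm⁻³.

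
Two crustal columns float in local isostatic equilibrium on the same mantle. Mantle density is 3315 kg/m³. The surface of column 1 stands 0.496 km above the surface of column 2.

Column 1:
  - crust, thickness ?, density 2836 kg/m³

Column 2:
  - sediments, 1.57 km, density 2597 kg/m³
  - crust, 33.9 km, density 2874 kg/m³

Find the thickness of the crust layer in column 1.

Take the compensation level at the base of the deeper column (depth z_c below the surface of column 1) and equate Σ ρ_i t_i down to z_c; mantle fills any gap and the z_c terms cancel.
Column 1: x×2836 + (z_c − 0 − x)×3315
Column 2: 0.496×0 + 1.57×2597 + 33.9×2874 + (z_c − 0.496 − 35.47)×3315
The z_c×3315 term appears on both sides and cancels. Collect the known terms of each column as K = Σ(ρt)_known − 3315 × (depth of known layers): K_1 = 0 − 3315×0 = 0; K_2 = 101505.89 − 3315×(0.496 + 35.47) = −17721.4.
Balance: K_1 − x×(3315 − 2836) = K_2, so x = (K_1 − K_2)/(3315 − 2836) = 17721.4/479 = 37 km.

37 km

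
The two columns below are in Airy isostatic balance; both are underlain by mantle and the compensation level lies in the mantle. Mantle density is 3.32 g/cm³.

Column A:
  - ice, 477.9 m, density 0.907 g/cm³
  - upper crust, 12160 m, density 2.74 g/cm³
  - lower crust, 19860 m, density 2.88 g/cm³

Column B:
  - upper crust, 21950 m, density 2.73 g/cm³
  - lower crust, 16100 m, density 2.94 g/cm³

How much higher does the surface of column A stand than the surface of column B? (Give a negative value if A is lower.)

For any compensation level in the mantle, the mantle terms cancel and isostasy reduces to e = (Σt_A − Σt_B) − (Σ(ρt)_A − Σ(ρt)_B) / ρ_m.
Σt_A = 32497.9 m; Σt_B = 38050 m; Σ(ρt)_A = 90948.6553; Σ(ρt)_B = 107257.5 (in m·g/cm³).
e = (32497.9 − 38050) − (90948.6553 − 107257.5) / 3.32 = −640 m.

−640 m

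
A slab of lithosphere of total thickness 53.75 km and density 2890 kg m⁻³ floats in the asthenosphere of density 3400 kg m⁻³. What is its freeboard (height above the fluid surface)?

Floating equilibrium: submerged depth d = t ρ_obj/ρ_fluid = 53.75 km × 2890/3400 = 45.69 km.
Freeboard = t − d = 53.75 km − 45.69 km = 8.06 km.

8.06 km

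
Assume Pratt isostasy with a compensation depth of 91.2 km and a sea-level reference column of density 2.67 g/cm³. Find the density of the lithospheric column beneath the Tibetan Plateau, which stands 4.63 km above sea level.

Pratt balance: ρ_ref D = ρ (D + h).
ρ = ρ_ref D/(D + h) = 2.67 × 91.2 km/(91.2 km + 4.63 km) = 2.54 g/cm³.

2.54 g/cm³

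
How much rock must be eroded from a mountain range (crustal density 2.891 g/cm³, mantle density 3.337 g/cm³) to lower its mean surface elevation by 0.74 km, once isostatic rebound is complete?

5.54 km

Net drop Δ = e − u = e − e ρ_c/ρ_m = e (ρ_m − ρ_c)/ρ_m.
e = Δ ρ_m/(ρ_m − ρ_c) = 0.74 km × 3.337/0.446 = 5.54 km.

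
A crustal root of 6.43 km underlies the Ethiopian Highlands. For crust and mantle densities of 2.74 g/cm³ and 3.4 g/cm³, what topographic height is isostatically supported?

Isostatic balance requires: ρ_c h = (ρ_m − ρ_c) r.
h = r (ρ_m − ρ_c) / ρ_c = 6.43 km × (3.4 − 2.74) / 2.74 = 1.55 km.

1.55 km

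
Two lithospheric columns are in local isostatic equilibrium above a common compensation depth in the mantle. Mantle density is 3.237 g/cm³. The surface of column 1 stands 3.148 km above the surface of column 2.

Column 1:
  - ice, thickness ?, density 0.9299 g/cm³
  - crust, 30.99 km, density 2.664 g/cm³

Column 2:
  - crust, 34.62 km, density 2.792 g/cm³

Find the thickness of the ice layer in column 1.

3.4 km

Take the compensation level at the base of the deeper column (depth z_c below the surface of column 1) and equate Σ ρ_i t_i down to z_c; mantle fills any gap and the z_c terms cancel.
Column 1: x×0.9299 + 30.99×2.664 + (z_c − 30.99 − x)×3.237
Column 2: 3.148×0 + 34.62×2.792 + (z_c − 3.148 − 34.62)×3.237
The z_c×3.237 term appears on both sides and cancels. Collect the known terms of each column as K = Σ(ρt)_known − 3.237 × (depth of known layers): K_1 = 82.55736 − 3.237×30.99 = −17.75727; K_2 = 96.65904 − 3.237×(3.148 + 34.62) = −25.595976.
Balance: K_1 − x×(3.237 − 0.9299) = K_2, so x = (K_1 − K_2)/(3.237 − 0.9299) = 7.83871/2.3071 = 3.4 km.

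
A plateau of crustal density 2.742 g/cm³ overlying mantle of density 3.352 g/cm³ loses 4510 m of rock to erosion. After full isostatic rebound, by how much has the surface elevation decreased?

Rebound u = e ρ_c/ρ_m = 4510 m × 2.742/3.352 = 3689 m.
Net surface drop = e − u = 4510 m − 3689 m = e (ρ_m − ρ_c)/ρ_m = 821 m.

821 m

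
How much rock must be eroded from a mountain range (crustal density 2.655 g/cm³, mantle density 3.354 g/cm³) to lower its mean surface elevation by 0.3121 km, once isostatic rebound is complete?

1.5 km

Net drop Δ = e − u = e − e ρ_c/ρ_m = e (ρ_m − ρ_c)/ρ_m.
e = Δ ρ_m/(ρ_m − ρ_c) = 0.3121 km × 3.354/0.699 = 1.5 km.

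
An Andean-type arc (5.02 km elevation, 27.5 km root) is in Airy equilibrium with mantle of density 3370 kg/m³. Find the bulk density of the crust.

2850 kg/m³

ρ_c h = (ρ_m − ρ_c) r → ρ_c (h + r) = ρ_m r → ρ_c = ρ_m r / (h + r).
ρ_c = 3370 × 27.5 km / (5.02 km + 27.5 km) = 2850 kg/m³.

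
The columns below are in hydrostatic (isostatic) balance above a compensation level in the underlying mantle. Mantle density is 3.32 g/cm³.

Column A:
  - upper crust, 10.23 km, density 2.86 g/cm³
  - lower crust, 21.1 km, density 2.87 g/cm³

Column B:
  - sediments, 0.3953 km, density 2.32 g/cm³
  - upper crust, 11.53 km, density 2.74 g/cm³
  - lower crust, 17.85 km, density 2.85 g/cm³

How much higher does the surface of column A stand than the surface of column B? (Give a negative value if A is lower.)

−0.383 km

For any compensation level in the mantle, the mantle terms cancel and isostasy reduces to e = (Σt_A − Σt_B) − (Σ(ρt)_A − Σ(ρt)_B) / ρ_m.
Σt_A = 31.33 km; Σt_B = 29.7753 km; Σ(ρt)_A = 89.8148; Σ(ρt)_B = 83.381796 (in km·g/cm³).
e = (31.33 − 29.7753) − (89.8148 − 83.381796) / 3.32 = −0.383 km.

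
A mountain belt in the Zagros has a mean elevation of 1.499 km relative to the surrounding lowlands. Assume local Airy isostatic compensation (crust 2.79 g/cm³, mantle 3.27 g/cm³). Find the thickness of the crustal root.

8.71 km

In Airy isostatic equilibrium: the weight of the topography is balanced by the buoyancy of the root, ρ_c h = (ρ_m − ρ_c) r.
r = h · ρ_c / (ρ_m − ρ_c) = 1.499 km × 2.79 / (3.27 − 2.79) = 8.71 km.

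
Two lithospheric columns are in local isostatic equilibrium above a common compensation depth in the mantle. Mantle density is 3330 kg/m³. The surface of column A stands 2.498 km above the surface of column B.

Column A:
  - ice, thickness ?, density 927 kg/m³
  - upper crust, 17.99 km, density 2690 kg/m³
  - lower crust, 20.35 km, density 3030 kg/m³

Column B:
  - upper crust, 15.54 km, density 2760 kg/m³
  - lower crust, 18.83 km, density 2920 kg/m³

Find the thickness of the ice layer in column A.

3.03 km

Take the compensation level at the base of the deeper column (depth z_c below the surface of column A) and equate Σ ρ_i t_i down to z_c; mantle fills any gap and the z_c terms cancel.
Column A: x×927 + 17.99×2690 + 20.35×3030 + (z_c − 38.34 − x)×3330
Column B: 2.498×0 + 15.54×2760 + 18.83×2920 + (z_c − 2.498 − 34.37)×3330
The z_c×3330 term appears on both sides and cancels. Collect the known terms of each column as K = Σ(ρt)_known − 3330 × (depth of known layers): K_A = 110053.6 − 3330×38.34 = −17618.6; K_B = 97874 − 3330×(2.498 + 34.37) = −24896.44.
Balance: K_A − x×(3330 − 927) = K_B, so x = (K_A − K_B)/(3330 − 927) = 7277.84/2403 = 3.03 km.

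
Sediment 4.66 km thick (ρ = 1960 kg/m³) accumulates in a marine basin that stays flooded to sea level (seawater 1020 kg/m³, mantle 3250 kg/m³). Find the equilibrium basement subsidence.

1.96 km

Submarine loading: the sediment displaces seawater, and the subsidence is in turn flooded, so s (ρ_m − ρ_w) = t (ρ_sed − ρ_w).
s = 4.66 km × (1960 − 1020) / (3250 − 1020) = 1.96 km.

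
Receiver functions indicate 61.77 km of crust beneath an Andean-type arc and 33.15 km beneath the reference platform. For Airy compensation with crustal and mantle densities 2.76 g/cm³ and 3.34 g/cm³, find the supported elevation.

Excess crust Δ = 61.77 km − 33.15 km = 28.62 km, split between elevation h and root r with h + r = Δ.
Airy balance ρ_c h = (ρ_m − ρ_c) r gives r = h ρ_c/(ρ_m − ρ_c), so h (1 + ρ_c/(ρ_m − ρ_c)) = Δ, i.e. h = Δ (ρ_m − ρ_c)/ρ_m.
h = 28.62 km × 0.58/3.34 = 4.97 km.

4.97 km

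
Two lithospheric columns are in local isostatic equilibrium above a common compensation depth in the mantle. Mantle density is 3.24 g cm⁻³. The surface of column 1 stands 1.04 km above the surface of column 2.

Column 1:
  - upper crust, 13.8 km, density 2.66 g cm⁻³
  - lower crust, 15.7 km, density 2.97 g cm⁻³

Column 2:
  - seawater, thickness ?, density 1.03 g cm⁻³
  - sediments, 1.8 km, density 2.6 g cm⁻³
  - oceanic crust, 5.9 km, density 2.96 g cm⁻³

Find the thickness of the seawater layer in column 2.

2.75 km

Take the compensation level at the base of the deeper column (depth z_c below the surface of column 1) and equate Σ ρ_i t_i down to z_c; mantle fills any gap and the z_c terms cancel.
Column 1: 13.8×2.66 + 15.7×2.97 + (z_c − 29.5)×3.24
Column 2: 1.04×0 + x×1.03 + 1.8×2.6 + 5.9×2.96 + (z_c − 1.04 − 7.7 − x)×3.24
The z_c×3.24 term appears on both sides and cancels. Collect the known terms of each column as K = Σ(ρt)_known − 3.24 × (depth of known layers): K_1 = 83.337 − 3.24×29.5 = −12.243; K_2 = 22.144 − 3.24×(1.04 + 7.7) = −6.1736.
Balance: K_1 = K_2 − x×(3.24 − 1.03), so x = (K_2 − K_1)/(3.24 − 1.03) = 6.0694/2.21 = 2.75 km.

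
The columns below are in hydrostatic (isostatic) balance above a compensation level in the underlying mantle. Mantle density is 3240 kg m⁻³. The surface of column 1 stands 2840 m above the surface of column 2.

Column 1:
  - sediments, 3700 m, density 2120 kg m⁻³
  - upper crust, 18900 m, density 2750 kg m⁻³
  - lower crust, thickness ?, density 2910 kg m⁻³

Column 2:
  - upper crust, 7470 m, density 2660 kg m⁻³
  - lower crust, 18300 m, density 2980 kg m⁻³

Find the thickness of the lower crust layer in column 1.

14800 m

Take the compensation level at the base of the deeper column (depth z_c below the surface of column 1) and equate Σ ρ_i t_i down to z_c; mantle fills any gap and the z_c terms cancel.
Column 1: 3700×2120 + 18900×2750 + x×2910 + (z_c − 22600 − x)×3240
Column 2: 2840×0 + 7470×2660 + 18300×2980 + (z_c − 2840 − 25770)×3240
The z_c×3240 term appears on both sides and cancels. Collect the known terms of each column as K = Σ(ρt)_known − 3240 × (depth of known layers): K_1 = 59819000 − 3240×22600 = −13405000; K_2 = 74404200 − 3240×(2840 + 25770) = −18292200.
Balance: K_1 − x×(3240 − 2910) = K_2, so x = (K_1 − K_2)/(3240 − 2910) = 4887200/330 = 14800 m.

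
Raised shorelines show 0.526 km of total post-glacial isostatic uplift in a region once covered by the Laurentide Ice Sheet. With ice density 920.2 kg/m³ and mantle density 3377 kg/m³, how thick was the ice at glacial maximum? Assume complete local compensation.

1.93 km

u = t ρ_ice/ρ_m → t = u ρ_m/ρ_ice = 0.526 km × 3377/920.2 = 1.93 km.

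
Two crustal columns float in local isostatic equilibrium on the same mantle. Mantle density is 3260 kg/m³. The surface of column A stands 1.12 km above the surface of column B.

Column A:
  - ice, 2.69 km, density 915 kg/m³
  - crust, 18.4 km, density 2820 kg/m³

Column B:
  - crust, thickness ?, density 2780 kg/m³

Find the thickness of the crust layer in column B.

Take the compensation level at the base of the deeper column (depth z_c below the surface of column A) and equate Σ ρ_i t_i down to z_c; mantle fills any gap and the z_c terms cancel.
Column A: 2.69×915 + 18.4×2820 + (z_c − 21.09)×3260
Column B: 1.12×0 + x×2780 + (z_c − 1.12 − 0 − x)×3260
The z_c×3260 term appears on both sides and cancels. Collect the known terms of each column as K = Σ(ρt)_known − 3260 × (depth of known layers): K_A = 54349.35 − 3260×21.09 = −14404.05; K_B = 0 − 3260×(1.12 + 0) = −3651.2.
Balance: K_A = K_B − x×(3260 − 2780), so x = (K_B − K_A)/(3260 − 2780) = 10752.9/480 = 22.4 km.

22.4 km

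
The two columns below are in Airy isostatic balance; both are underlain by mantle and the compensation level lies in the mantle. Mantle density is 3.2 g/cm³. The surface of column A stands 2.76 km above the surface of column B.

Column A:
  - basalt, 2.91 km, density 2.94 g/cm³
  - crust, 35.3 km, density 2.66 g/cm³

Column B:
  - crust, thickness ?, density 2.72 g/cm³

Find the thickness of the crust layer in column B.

22.9 km

Take the compensation level at the base of the deeper column (depth z_c below the surface of column A) and equate Σ ρ_i t_i down to z_c; mantle fills any gap and the z_c terms cancel.
Column A: 2.91×2.94 + 35.3×2.66 + (z_c − 38.21)×3.2
Column B: 2.76×0 + x×2.72 + (z_c − 2.76 − 0 − x)×3.2
The z_c×3.2 term appears on both sides and cancels. Collect the known terms of each column as K = Σ(ρt)_known − 3.2 × (depth of known layers): K_A = 102.4534 − 3.2×38.21 = −19.8186; K_B = 0 − 3.2×(2.76 + 0) = −8.832.
Balance: K_A = K_B − x×(3.2 − 2.72), so x = (K_B − K_A)/(3.2 − 2.72) = 10.9866/0.48 = 22.9 km.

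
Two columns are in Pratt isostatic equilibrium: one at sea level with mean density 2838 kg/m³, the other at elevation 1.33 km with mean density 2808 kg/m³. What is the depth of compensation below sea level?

ρ_ref D = ρ (D + h) → D (ρ_ref − ρ) = ρ h.
D = ρ h/(ρ_ref − ρ) = 2808 × 1.33 km/(2838 − 2808) = 124 km.

124 km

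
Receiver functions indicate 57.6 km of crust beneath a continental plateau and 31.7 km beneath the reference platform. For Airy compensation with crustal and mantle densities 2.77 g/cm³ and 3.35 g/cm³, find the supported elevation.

Excess crust Δ = 57.6 km − 31.7 km = 25.9 km, split between elevation h and root r with h + r = Δ.
Airy balance ρ_c h = (ρ_m − ρ_c) r gives r = h ρ_c/(ρ_m − ρ_c), so h (1 + ρ_c/(ρ_m − ρ_c)) = Δ, i.e. h = Δ (ρ_m − ρ_c)/ρ_m.
h = 25.9 km × 0.58/3.35 = 4.48 km.

4.48 km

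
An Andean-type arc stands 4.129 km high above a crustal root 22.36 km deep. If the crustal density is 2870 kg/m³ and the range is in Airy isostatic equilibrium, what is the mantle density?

3400 kg/m³

Airy balance: ρ_c h = (ρ_m − ρ_c) r → ρ_m = ρ_c (1 + h/r).
ρ_m = 2870 × (1 + 4.129 km/22.36 km) = 3400 kg/m³.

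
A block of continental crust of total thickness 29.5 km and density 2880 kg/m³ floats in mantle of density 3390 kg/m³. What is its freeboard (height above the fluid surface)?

4.44 km

Floating equilibrium: submerged depth d = t ρ_obj/ρ_fluid = 29.5 km × 2880/3390 = 25.06 km.
Freeboard = t − d = 29.5 km − 25.06 km = 4.44 km.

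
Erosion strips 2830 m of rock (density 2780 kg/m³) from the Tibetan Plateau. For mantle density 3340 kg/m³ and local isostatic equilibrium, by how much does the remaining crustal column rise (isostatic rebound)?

2360 m

Unloading: uplift u = e ρ_c/ρ_m = 2830 m × 2780/3340 = 2360 m.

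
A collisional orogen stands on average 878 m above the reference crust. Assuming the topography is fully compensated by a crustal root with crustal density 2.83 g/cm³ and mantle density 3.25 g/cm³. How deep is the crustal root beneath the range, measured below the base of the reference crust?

By Archimedes' principle applied to the lithosphere: the weight of the topography is balanced by the buoyancy of the root, ρ_c h = (ρ_m − ρ_c) r.
r = h · ρ_c / (ρ_m − ρ_c) = 878 m × 2.83 / (3.25 − 2.83) = 5920 m.

5920 m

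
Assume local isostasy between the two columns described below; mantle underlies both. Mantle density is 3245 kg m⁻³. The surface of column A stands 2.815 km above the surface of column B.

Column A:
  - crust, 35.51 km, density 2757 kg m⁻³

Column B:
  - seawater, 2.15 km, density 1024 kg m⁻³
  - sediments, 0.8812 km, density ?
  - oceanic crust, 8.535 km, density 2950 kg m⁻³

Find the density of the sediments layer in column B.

2220 kg m⁻³

Take the compensation level at the base of the deeper column (depth z_c below the surface of column A) and equate Σ ρ_i t_i down to z_c; mantle fills any gap and the z_c terms cancel.
Column A: 35.51×2757 + (z_c − 35.51)×3245
Column B: 2.815×0 + 2.15×1024 + 0.8812×ρ + 8.535×2950 + (z_c − 2.815 − 11.5662)×3245
The z_c×3245 term appears on both sides and cancels. Collect the known terms of each column as K = Σ(ρt)_known − 3245 × (depth of known layers): K_A = 97901.07 − 3245×35.51 = −17328.88; K_B = 27379.85 − 3245×(2.815 + 11.5662) = −19287.144.
Balance: K_A = K_B + 0.8812×ρ, so ρ = (K_A − K_B)/0.8812 = 1958.26/0.8812 = 2220 kg m⁻³.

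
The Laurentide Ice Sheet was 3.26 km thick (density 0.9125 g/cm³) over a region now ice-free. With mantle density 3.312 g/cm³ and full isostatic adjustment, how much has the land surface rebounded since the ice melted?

Removing the load lets mantle flow back in; uplift u satisfies ρ_ice t = ρ_m u.
u = t ρ_ice/ρ_m = 3.26 km × 0.9125/3.312 = 0.898 km.

0.898 km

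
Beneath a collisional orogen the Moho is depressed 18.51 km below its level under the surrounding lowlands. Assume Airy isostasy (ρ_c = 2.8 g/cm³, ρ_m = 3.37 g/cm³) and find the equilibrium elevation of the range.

3.77 km

Balancing pressure at the compensation depth: ρ_c h = (ρ_m − ρ_c) r.
h = r (ρ_m − ρ_c) / ρ_c = 18.51 km × (3.37 − 2.8) / 2.8 = 3.77 km.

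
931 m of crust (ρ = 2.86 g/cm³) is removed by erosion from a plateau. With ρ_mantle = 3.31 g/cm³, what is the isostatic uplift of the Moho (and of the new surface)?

Unloading: uplift u = e ρ_c/ρ_m = 931 m × 2.86/3.31 = 804 m.

804 m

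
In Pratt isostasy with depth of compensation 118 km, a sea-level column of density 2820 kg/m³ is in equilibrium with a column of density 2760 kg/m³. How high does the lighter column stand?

ρ_ref D = ρ (D + h) → h = D (ρ_ref − ρ)/ρ.
h = 118 km × (2820 − 2760)/2760 = 2.57 km.

2.57 km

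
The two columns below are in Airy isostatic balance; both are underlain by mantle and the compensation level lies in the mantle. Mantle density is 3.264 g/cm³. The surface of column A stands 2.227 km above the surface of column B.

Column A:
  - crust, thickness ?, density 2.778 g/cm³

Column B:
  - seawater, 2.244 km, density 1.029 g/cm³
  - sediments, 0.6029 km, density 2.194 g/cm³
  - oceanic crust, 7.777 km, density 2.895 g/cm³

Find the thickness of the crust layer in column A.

32.5 km

Take the compensation level at the base of the deeper column (depth z_c below the surface of column A) and equate Σ ρ_i t_i down to z_c; mantle fills any gap and the z_c terms cancel.
Column A: x×2.778 + (z_c − 0 − x)×3.264
Column B: 2.227×0 + 2.244×1.029 + 0.6029×2.194 + 7.777×2.895 + (z_c − 2.227 − 10.6239)×3.264
The z_c×3.264 term appears on both sides and cancels. Collect the known terms of each column as K = Σ(ρt)_known − 3.264 × (depth of known layers): K_A = 0 − 3.264×0 = 0; K_B = 26.1462536 − 3.264×(2.227 + 10.6239) = −15.799084.
Balance: K_A − x×(3.264 − 2.778) = K_B, so x = (K_A − K_B)/(3.264 − 2.778) = 15.7991/0.486 = 32.5 km.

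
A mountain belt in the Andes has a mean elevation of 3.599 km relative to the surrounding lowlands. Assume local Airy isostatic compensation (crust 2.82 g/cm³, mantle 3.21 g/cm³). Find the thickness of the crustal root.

26 km

For local isostatic compensation: the weight of the topography is balanced by the buoyancy of the root, ρ_c h = (ρ_m − ρ_c) r.
r = h · ρ_c / (ρ_m − ρ_c) = 3.599 km × 2.82 / (3.21 − 2.82) = 26 km.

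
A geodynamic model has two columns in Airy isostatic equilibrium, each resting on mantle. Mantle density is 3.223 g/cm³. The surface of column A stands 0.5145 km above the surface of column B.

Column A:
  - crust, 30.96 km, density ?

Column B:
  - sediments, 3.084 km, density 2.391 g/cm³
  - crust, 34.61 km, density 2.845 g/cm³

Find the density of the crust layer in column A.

Take the compensation level at the base of the deeper column (depth z_c below the surface of column A) and equate Σ ρ_i t_i down to z_c; mantle fills any gap and the z_c terms cancel.
Column A: 30.96×ρ + (z_c − 30.96)×3.223
Column B: 0.5145×0 + 3.084×2.391 + 34.61×2.845 + (z_c − 0.5145 − 37.694)×3.223
The z_c×3.223 term appears on both sides and cancels. Collect the known terms of each column as K = Σ(ρt)_known − 3.223 × (depth of known layers): K_A = 0 − 3.223×30.96 = −99.78408; K_B = 105.839294 − 3.223×(0.5145 + 37.694) = −17.3067015.
Balance: K_A + 30.96×ρ = K_B, so ρ = (K_B − K_A)/30.96 = 82.4774/30.96 = 2.66 g/cm³.

2.66 g/cm³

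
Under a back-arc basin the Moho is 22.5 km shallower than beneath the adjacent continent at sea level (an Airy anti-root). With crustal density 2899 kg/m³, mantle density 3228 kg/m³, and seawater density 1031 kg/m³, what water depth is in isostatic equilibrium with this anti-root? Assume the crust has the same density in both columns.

3.96 km

Replacing a thickness d of crust by seawater at the top must be balanced by replacing crust with mantle at the base: d (ρ_c − ρ_w) = a (ρ_m − ρ_c).
d = a (ρ_m − ρ_c)/(ρ_c − ρ_w) = 22.5 km × 329/1868 = 3.96 km.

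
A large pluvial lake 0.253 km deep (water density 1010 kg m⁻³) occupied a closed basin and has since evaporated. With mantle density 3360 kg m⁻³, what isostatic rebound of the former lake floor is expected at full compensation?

u = d ρ_w/ρ_m = 0.253 km × 1010/3360 = 0.0761 km.

0.0761 km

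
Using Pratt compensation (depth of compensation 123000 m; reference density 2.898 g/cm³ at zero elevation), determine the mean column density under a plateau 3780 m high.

2.81 g/cm³

Pratt balance: ρ_ref D = ρ (D + h).
ρ = ρ_ref D/(D + h) = 2.898 × 123000 m/(123000 m + 3780 m) = 2.81 g/cm³.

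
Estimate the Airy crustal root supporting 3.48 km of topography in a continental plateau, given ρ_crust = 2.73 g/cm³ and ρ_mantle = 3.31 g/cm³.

For local isostatic compensation: the weight of the topography is balanced by the buoyancy of the root, ρ_c h = (ρ_m − ρ_c) r.
r = h · ρ_c / (ρ_m − ρ_c) = 3.48 km × 2.73 / (3.31 − 2.73) = 16.4 km.

16.4 km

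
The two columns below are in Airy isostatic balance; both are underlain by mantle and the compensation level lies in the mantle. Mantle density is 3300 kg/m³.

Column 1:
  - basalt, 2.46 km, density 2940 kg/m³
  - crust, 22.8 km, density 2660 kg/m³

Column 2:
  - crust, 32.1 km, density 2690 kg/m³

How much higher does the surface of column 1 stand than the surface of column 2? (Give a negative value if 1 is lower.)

For any compensation level in the mantle, the mantle terms cancel and isostasy reduces to e = (Σt_1 − Σt_2) − (Σ(ρt)_1 − Σ(ρt)_2) / ρ_m.
Σt_1 = 25.26 km; Σt_2 = 32.1 km; Σ(ρt)_1 = 67880.4; Σ(ρt)_2 = 86349 (in km·kg/m³).
e = (25.26 − 32.1) − (67880.4 − 86349) / 3300 = −1.24 km.

−1.24 km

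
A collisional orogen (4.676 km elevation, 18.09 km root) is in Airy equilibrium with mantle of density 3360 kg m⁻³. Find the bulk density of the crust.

ρ_c h = (ρ_m − ρ_c) r → ρ_c (h + r) = ρ_m r → ρ_c = ρ_m r / (h + r).
ρ_c = 3360 × 18.09 km / (4.676 km + 18.09 km) = 2670 kg m⁻³.

2670 kg m⁻³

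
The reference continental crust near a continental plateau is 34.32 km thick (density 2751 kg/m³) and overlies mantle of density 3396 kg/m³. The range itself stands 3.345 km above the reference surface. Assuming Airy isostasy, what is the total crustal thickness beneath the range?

Root depth r = h ρ_c / (ρ_m − ρ_c) = 3.345 km × 2751 / 645 = 14.27 km.
Total thickness = T + h + r = 34.32 km + 3.345 km + 14.27 km = 51.9 km.

51.9 km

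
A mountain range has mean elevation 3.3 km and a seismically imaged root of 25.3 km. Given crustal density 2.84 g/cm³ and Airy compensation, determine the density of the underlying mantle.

Airy balance: ρ_c h = (ρ_m − ρ_c) r → ρ_m = ρ_c (1 + h/r).
ρ_m = 2.84 × (1 + 3.3 km/25.3 km) = 3.21 g/cm³.

3.21 g/cm³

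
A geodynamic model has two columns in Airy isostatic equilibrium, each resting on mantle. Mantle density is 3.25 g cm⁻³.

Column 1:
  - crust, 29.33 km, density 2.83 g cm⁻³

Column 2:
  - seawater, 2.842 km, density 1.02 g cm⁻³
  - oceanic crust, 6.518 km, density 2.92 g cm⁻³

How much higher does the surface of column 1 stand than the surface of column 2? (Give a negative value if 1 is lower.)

1.18 km

For any compensation level in the mantle, the mantle terms cancel and isostasy reduces to e = (Σt_1 − Σt_2) − (Σ(ρt)_1 − Σ(ρt)_2) / ρ_m.
Σt_1 = 29.33 km; Σt_2 = 9.36 km; Σ(ρt)_1 = 83.0039; Σ(ρt)_2 = 21.9314 (in km·g cm⁻³).
e = (29.33 − 9.36) − (83.0039 − 21.9314) / 3.25 = 1.18 km.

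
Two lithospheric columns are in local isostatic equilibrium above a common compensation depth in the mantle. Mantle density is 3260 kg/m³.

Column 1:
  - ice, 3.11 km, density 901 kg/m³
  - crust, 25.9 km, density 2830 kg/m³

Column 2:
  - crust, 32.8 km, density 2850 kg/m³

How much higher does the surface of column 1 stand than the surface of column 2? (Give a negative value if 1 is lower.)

For any compensation level in the mantle, the mantle terms cancel and isostasy reduces to e = (Σt_1 − Σt_2) − (Σ(ρt)_1 − Σ(ρt)_2) / ρ_m.
Σt_1 = 29.01 km; Σt_2 = 32.8 km; Σ(ρt)_1 = 76099.11; Σ(ρt)_2 = 93480 (in km·kg/m³).
e = (29.01 − 32.8) − (76099.11 − 93480) / 3260 = 1.54 km.

1.54 km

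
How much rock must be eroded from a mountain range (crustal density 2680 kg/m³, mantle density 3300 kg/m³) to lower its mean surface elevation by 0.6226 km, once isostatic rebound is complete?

3.31 km

Net drop Δ = e − u = e − e ρ_c/ρ_m = e (ρ_m − ρ_c)/ρ_m.
e = Δ ρ_m/(ρ_m − ρ_c) = 0.6226 km × 3300/620 = 3.31 km.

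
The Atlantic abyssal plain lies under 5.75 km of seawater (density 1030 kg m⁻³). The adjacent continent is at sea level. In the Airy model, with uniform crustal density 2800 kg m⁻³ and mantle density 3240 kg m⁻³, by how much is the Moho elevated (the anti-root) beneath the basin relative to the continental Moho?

23.1 km

In Airy isostatic equilibrium: replacing crust with seawater at the top is compensated by replacing crust with mantle at the base: d (ρ_c − ρ_w) = a (ρ_m − ρ_c).
a = d (ρ_c − ρ_w)/(ρ_m − ρ_c) = 5.75 km × 1770/440 = 23.1 km.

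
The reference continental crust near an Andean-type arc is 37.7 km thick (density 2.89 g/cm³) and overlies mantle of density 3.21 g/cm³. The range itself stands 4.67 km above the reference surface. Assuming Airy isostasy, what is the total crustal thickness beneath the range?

Root depth r = h ρ_c / (ρ_m − ρ_c) = 4.67 km × 2.89 / 0.32 = 42.18 km.
Total thickness = T + h + r = 37.7 km + 4.67 km + 42.18 km = 84.5 km.

84.5 km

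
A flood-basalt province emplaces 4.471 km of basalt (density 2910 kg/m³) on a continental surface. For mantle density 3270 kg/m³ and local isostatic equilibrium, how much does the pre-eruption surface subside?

3.98 km

Subaerial loading: s = t ρ_load / ρ_m.
s = 4.471 km × 2910/3270 = 3.98 km.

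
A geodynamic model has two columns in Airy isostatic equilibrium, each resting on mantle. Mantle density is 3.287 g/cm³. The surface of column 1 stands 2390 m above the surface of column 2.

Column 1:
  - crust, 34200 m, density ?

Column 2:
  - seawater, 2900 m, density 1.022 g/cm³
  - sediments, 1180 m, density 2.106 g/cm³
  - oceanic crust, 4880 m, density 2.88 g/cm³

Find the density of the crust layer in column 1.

Take the compensation level at the base of the deeper column (depth z_c below the surface of column 1) and equate Σ ρ_i t_i down to z_c; mantle fills any gap and the z_c terms cancel.
Column 1: 34200×ρ + (z_c − 34200)×3.287
Column 2: 2390×0 + 2900×1.022 + 1180×2.106 + 4880×2.88 + (z_c − 2390 − 8960)×3.287
The z_c×3.287 term appears on both sides and cancels. Collect the known terms of each column as K = Σ(ρt)_known − 3.287 × (depth of known layers): K_1 = 0 − 3.287×34200 = −112415.4; K_2 = 19503.28 − 3.287×(2390 + 8960) = −17804.17.
Balance: K_1 + 34200×ρ = K_2, so ρ = (K_2 − K_1)/34200 = 94611.2/34200 = 2.77 g/cm³.

2.77 g/cm³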